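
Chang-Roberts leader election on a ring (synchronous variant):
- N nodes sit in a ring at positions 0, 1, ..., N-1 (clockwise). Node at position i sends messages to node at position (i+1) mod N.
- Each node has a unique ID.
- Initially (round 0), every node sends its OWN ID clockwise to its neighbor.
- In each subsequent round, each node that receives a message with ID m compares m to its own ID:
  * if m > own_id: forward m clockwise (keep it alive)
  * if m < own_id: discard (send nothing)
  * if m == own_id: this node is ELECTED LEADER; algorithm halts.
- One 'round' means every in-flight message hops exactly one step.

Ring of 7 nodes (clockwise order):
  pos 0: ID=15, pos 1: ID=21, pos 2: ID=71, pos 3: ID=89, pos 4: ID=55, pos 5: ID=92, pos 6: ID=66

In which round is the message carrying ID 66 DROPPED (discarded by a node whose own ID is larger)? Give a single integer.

Answer: 3

Derivation:
Round 1: pos1(id21) recv 15: drop; pos2(id71) recv 21: drop; pos3(id89) recv 71: drop; pos4(id55) recv 89: fwd; pos5(id92) recv 55: drop; pos6(id66) recv 92: fwd; pos0(id15) recv 66: fwd
Round 2: pos5(id92) recv 89: drop; pos0(id15) recv 92: fwd; pos1(id21) recv 66: fwd
Round 3: pos1(id21) recv 92: fwd; pos2(id71) recv 66: drop
Round 4: pos2(id71) recv 92: fwd
Round 5: pos3(id89) recv 92: fwd
Round 6: pos4(id55) recv 92: fwd
Round 7: pos5(id92) recv 92: ELECTED
Message ID 66 originates at pos 6; dropped at pos 2 in round 3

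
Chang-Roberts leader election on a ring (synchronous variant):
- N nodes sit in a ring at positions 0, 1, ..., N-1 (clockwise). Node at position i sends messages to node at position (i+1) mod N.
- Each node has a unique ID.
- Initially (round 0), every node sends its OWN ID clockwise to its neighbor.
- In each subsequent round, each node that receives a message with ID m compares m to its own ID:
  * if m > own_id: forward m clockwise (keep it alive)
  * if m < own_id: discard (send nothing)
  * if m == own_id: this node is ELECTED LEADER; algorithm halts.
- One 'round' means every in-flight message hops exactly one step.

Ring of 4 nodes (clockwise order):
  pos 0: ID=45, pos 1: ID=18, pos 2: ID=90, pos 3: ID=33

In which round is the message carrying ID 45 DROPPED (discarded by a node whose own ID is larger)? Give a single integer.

Answer: 2

Derivation:
Round 1: pos1(id18) recv 45: fwd; pos2(id90) recv 18: drop; pos3(id33) recv 90: fwd; pos0(id45) recv 33: drop
Round 2: pos2(id90) recv 45: drop; pos0(id45) recv 90: fwd
Round 3: pos1(id18) recv 90: fwd
Round 4: pos2(id90) recv 90: ELECTED
Message ID 45 originates at pos 0; dropped at pos 2 in round 2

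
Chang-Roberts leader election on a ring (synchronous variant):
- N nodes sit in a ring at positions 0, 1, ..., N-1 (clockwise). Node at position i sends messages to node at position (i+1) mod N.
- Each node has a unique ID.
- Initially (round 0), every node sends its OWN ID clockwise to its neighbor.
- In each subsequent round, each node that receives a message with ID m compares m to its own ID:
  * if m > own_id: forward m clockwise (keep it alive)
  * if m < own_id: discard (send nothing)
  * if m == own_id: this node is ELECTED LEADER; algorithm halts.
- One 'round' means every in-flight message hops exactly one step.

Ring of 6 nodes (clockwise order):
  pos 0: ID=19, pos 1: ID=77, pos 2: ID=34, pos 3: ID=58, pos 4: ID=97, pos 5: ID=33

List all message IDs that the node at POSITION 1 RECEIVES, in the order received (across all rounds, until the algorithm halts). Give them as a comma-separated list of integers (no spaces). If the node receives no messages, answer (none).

Round 1: pos1(id77) recv 19: drop; pos2(id34) recv 77: fwd; pos3(id58) recv 34: drop; pos4(id97) recv 58: drop; pos5(id33) recv 97: fwd; pos0(id19) recv 33: fwd
Round 2: pos3(id58) recv 77: fwd; pos0(id19) recv 97: fwd; pos1(id77) recv 33: drop
Round 3: pos4(id97) recv 77: drop; pos1(id77) recv 97: fwd
Round 4: pos2(id34) recv 97: fwd
Round 5: pos3(id58) recv 97: fwd
Round 6: pos4(id97) recv 97: ELECTED

Answer: 19,33,97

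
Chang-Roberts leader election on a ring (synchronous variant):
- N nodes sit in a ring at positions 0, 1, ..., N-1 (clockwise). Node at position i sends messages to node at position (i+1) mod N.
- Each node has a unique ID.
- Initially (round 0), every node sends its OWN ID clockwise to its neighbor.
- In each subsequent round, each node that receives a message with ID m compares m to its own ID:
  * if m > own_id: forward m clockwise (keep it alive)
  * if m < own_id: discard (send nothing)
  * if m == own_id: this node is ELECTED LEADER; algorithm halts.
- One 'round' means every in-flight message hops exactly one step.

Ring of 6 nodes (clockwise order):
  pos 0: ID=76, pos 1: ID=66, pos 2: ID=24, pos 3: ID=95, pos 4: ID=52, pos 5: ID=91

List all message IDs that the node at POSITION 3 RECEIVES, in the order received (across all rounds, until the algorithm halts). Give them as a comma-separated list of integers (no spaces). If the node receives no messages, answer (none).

Round 1: pos1(id66) recv 76: fwd; pos2(id24) recv 66: fwd; pos3(id95) recv 24: drop; pos4(id52) recv 95: fwd; pos5(id91) recv 52: drop; pos0(id76) recv 91: fwd
Round 2: pos2(id24) recv 76: fwd; pos3(id95) recv 66: drop; pos5(id91) recv 95: fwd; pos1(id66) recv 91: fwd
Round 3: pos3(id95) recv 76: drop; pos0(id76) recv 95: fwd; pos2(id24) recv 91: fwd
Round 4: pos1(id66) recv 95: fwd; pos3(id95) recv 91: drop
Round 5: pos2(id24) recv 95: fwd
Round 6: pos3(id95) recv 95: ELECTED

Answer: 24,66,76,91,95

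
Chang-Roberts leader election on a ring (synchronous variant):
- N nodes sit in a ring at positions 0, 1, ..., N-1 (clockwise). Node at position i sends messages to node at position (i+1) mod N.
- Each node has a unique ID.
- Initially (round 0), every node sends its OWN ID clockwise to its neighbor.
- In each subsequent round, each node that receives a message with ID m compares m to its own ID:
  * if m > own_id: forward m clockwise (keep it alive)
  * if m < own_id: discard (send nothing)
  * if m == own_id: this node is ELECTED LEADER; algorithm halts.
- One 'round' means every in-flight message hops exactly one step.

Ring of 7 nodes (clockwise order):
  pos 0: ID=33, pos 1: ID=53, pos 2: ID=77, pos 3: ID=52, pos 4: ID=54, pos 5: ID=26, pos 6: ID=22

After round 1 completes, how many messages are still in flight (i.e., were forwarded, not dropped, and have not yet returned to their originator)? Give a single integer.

Round 1: pos1(id53) recv 33: drop; pos2(id77) recv 53: drop; pos3(id52) recv 77: fwd; pos4(id54) recv 52: drop; pos5(id26) recv 54: fwd; pos6(id22) recv 26: fwd; pos0(id33) recv 22: drop
After round 1: 3 messages still in flight

Answer: 3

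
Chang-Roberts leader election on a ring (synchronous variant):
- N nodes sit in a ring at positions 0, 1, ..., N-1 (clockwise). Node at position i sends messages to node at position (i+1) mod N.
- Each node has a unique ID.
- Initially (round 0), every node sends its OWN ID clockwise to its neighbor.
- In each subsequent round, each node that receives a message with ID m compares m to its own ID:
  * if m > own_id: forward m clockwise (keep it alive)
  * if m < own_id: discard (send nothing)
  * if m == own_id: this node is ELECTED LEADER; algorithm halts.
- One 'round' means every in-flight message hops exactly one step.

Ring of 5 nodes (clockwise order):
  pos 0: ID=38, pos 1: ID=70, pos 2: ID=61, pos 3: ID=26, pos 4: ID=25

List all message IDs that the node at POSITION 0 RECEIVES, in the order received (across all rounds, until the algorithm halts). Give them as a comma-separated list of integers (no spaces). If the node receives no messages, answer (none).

Round 1: pos1(id70) recv 38: drop; pos2(id61) recv 70: fwd; pos3(id26) recv 61: fwd; pos4(id25) recv 26: fwd; pos0(id38) recv 25: drop
Round 2: pos3(id26) recv 70: fwd; pos4(id25) recv 61: fwd; pos0(id38) recv 26: drop
Round 3: pos4(id25) recv 70: fwd; pos0(id38) recv 61: fwd
Round 4: pos0(id38) recv 70: fwd; pos1(id70) recv 61: drop
Round 5: pos1(id70) recv 70: ELECTED

Answer: 25,26,61,70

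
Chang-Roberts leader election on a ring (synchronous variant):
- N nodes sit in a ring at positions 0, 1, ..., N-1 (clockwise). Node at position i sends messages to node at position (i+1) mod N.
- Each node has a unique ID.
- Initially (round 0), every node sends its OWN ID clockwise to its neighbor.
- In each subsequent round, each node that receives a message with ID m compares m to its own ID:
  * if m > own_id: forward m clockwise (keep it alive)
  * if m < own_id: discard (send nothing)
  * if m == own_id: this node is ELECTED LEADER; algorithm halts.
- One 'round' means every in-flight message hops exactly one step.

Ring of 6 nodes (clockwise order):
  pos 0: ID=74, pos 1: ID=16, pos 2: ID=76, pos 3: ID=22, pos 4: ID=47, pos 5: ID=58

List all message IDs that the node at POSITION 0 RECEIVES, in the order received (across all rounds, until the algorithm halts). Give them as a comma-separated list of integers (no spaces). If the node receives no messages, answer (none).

Answer: 58,76

Derivation:
Round 1: pos1(id16) recv 74: fwd; pos2(id76) recv 16: drop; pos3(id22) recv 76: fwd; pos4(id47) recv 22: drop; pos5(id58) recv 47: drop; pos0(id74) recv 58: drop
Round 2: pos2(id76) recv 74: drop; pos4(id47) recv 76: fwd
Round 3: pos5(id58) recv 76: fwd
Round 4: pos0(id74) recv 76: fwd
Round 5: pos1(id16) recv 76: fwd
Round 6: pos2(id76) recv 76: ELECTED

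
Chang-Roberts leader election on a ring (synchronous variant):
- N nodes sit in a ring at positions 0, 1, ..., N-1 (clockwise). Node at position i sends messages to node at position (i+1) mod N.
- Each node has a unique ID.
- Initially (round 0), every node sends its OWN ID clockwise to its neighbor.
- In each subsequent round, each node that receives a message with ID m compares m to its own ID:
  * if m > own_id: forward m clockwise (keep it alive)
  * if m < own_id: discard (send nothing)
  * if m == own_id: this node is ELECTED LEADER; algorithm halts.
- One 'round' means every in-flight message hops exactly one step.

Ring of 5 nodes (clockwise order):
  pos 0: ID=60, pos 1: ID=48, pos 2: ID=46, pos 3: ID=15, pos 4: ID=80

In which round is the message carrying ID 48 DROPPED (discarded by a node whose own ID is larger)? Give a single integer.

Round 1: pos1(id48) recv 60: fwd; pos2(id46) recv 48: fwd; pos3(id15) recv 46: fwd; pos4(id80) recv 15: drop; pos0(id60) recv 80: fwd
Round 2: pos2(id46) recv 60: fwd; pos3(id15) recv 48: fwd; pos4(id80) recv 46: drop; pos1(id48) recv 80: fwd
Round 3: pos3(id15) recv 60: fwd; pos4(id80) recv 48: drop; pos2(id46) recv 80: fwd
Round 4: pos4(id80) recv 60: drop; pos3(id15) recv 80: fwd
Round 5: pos4(id80) recv 80: ELECTED
Message ID 48 originates at pos 1; dropped at pos 4 in round 3

Answer: 3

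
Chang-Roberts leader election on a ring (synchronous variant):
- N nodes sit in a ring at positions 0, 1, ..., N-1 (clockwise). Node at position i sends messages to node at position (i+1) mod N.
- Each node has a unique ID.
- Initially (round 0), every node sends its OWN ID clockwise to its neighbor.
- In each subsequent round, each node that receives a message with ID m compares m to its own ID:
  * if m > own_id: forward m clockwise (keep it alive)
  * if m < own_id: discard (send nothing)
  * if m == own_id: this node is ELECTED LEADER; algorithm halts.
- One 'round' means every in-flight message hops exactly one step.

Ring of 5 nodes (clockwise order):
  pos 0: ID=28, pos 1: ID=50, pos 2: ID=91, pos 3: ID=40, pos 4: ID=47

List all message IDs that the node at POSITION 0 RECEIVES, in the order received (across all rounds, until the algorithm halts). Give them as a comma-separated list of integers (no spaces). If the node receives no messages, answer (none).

Answer: 47,91

Derivation:
Round 1: pos1(id50) recv 28: drop; pos2(id91) recv 50: drop; pos3(id40) recv 91: fwd; pos4(id47) recv 40: drop; pos0(id28) recv 47: fwd
Round 2: pos4(id47) recv 91: fwd; pos1(id50) recv 47: drop
Round 3: pos0(id28) recv 91: fwd
Round 4: pos1(id50) recv 91: fwd
Round 5: pos2(id91) recv 91: ELECTED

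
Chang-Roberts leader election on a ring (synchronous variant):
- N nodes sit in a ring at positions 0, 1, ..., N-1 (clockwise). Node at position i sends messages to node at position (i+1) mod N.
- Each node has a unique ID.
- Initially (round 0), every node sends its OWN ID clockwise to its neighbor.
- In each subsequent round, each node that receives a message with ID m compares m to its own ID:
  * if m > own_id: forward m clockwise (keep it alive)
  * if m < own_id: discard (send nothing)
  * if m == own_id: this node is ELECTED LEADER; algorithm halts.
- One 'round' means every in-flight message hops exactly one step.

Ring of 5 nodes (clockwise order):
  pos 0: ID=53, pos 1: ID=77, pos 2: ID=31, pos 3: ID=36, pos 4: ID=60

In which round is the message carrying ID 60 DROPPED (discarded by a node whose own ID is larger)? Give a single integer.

Round 1: pos1(id77) recv 53: drop; pos2(id31) recv 77: fwd; pos3(id36) recv 31: drop; pos4(id60) recv 36: drop; pos0(id53) recv 60: fwd
Round 2: pos3(id36) recv 77: fwd; pos1(id77) recv 60: drop
Round 3: pos4(id60) recv 77: fwd
Round 4: pos0(id53) recv 77: fwd
Round 5: pos1(id77) recv 77: ELECTED
Message ID 60 originates at pos 4; dropped at pos 1 in round 2

Answer: 2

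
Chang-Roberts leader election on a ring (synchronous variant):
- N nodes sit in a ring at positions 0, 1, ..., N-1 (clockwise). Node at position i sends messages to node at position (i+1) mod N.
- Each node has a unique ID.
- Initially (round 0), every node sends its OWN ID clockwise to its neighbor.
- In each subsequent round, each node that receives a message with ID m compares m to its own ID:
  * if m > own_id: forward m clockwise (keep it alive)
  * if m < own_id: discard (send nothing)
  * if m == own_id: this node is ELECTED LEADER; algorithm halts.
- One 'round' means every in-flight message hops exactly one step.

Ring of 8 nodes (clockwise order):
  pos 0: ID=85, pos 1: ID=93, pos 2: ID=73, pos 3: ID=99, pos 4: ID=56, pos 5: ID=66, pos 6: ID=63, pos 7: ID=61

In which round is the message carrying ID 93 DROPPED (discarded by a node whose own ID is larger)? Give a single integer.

Answer: 2

Derivation:
Round 1: pos1(id93) recv 85: drop; pos2(id73) recv 93: fwd; pos3(id99) recv 73: drop; pos4(id56) recv 99: fwd; pos5(id66) recv 56: drop; pos6(id63) recv 66: fwd; pos7(id61) recv 63: fwd; pos0(id85) recv 61: drop
Round 2: pos3(id99) recv 93: drop; pos5(id66) recv 99: fwd; pos7(id61) recv 66: fwd; pos0(id85) recv 63: drop
Round 3: pos6(id63) recv 99: fwd; pos0(id85) recv 66: drop
Round 4: pos7(id61) recv 99: fwd
Round 5: pos0(id85) recv 99: fwd
Round 6: pos1(id93) recv 99: fwd
Round 7: pos2(id73) recv 99: fwd
Round 8: pos3(id99) recv 99: ELECTED
Message ID 93 originates at pos 1; dropped at pos 3 in round 2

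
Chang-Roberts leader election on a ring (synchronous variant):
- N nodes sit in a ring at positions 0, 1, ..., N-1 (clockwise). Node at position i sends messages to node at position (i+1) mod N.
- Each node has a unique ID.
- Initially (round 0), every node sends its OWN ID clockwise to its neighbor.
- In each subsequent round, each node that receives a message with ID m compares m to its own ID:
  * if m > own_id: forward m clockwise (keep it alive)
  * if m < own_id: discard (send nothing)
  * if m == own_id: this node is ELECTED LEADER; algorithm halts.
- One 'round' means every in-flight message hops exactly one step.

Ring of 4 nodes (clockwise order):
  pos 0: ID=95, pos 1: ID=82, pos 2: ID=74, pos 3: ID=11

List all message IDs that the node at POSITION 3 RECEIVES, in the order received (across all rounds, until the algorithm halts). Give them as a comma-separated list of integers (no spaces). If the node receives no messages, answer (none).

Round 1: pos1(id82) recv 95: fwd; pos2(id74) recv 82: fwd; pos3(id11) recv 74: fwd; pos0(id95) recv 11: drop
Round 2: pos2(id74) recv 95: fwd; pos3(id11) recv 82: fwd; pos0(id95) recv 74: drop
Round 3: pos3(id11) recv 95: fwd; pos0(id95) recv 82: drop
Round 4: pos0(id95) recv 95: ELECTED

Answer: 74,82,95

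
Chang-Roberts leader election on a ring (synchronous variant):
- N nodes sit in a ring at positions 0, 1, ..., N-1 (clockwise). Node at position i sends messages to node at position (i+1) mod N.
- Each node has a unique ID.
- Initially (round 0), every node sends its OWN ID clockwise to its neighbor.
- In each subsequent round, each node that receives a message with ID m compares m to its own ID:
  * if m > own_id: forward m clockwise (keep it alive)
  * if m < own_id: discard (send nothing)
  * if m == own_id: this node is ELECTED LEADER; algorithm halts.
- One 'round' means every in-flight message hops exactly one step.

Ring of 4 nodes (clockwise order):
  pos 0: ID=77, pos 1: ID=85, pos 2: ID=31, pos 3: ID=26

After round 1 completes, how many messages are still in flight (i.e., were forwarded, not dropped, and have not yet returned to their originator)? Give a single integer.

Answer: 2

Derivation:
Round 1: pos1(id85) recv 77: drop; pos2(id31) recv 85: fwd; pos3(id26) recv 31: fwd; pos0(id77) recv 26: drop
After round 1: 2 messages still in flight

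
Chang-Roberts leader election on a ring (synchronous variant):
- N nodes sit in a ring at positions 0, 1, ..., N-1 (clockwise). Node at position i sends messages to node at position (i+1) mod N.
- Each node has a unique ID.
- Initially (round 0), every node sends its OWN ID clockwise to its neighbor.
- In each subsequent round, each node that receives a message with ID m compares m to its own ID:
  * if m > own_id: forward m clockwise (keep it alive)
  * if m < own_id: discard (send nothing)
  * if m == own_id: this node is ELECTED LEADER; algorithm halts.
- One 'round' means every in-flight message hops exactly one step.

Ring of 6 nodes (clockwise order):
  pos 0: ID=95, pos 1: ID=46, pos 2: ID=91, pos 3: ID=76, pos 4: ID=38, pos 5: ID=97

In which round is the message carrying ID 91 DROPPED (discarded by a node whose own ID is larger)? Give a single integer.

Round 1: pos1(id46) recv 95: fwd; pos2(id91) recv 46: drop; pos3(id76) recv 91: fwd; pos4(id38) recv 76: fwd; pos5(id97) recv 38: drop; pos0(id95) recv 97: fwd
Round 2: pos2(id91) recv 95: fwd; pos4(id38) recv 91: fwd; pos5(id97) recv 76: drop; pos1(id46) recv 97: fwd
Round 3: pos3(id76) recv 95: fwd; pos5(id97) recv 91: drop; pos2(id91) recv 97: fwd
Round 4: pos4(id38) recv 95: fwd; pos3(id76) recv 97: fwd
Round 5: pos5(id97) recv 95: drop; pos4(id38) recv 97: fwd
Round 6: pos5(id97) recv 97: ELECTED
Message ID 91 originates at pos 2; dropped at pos 5 in round 3

Answer: 3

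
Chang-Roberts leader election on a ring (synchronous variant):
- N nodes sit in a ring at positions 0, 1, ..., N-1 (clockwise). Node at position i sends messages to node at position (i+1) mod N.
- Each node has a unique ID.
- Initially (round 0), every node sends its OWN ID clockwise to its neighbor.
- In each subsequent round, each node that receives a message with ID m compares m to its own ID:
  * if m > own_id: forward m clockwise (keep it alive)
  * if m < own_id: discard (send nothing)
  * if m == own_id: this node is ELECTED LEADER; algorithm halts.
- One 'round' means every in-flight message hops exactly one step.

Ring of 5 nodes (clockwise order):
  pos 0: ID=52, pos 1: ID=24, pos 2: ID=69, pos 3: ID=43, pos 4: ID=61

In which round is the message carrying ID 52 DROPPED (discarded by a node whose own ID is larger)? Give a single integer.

Round 1: pos1(id24) recv 52: fwd; pos2(id69) recv 24: drop; pos3(id43) recv 69: fwd; pos4(id61) recv 43: drop; pos0(id52) recv 61: fwd
Round 2: pos2(id69) recv 52: drop; pos4(id61) recv 69: fwd; pos1(id24) recv 61: fwd
Round 3: pos0(id52) recv 69: fwd; pos2(id69) recv 61: drop
Round 4: pos1(id24) recv 69: fwd
Round 5: pos2(id69) recv 69: ELECTED
Message ID 52 originates at pos 0; dropped at pos 2 in round 2

Answer: 2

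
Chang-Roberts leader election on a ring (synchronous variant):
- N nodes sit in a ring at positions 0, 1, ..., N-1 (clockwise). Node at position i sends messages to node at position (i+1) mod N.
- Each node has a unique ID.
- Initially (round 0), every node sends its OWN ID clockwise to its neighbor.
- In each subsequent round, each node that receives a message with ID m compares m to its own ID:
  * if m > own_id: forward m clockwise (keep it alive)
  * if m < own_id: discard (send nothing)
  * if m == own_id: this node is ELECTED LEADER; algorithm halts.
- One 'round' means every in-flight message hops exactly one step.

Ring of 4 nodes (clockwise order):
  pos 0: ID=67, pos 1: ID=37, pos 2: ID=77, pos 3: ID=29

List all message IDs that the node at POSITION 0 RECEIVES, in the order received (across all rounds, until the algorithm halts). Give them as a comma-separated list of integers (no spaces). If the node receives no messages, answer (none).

Round 1: pos1(id37) recv 67: fwd; pos2(id77) recv 37: drop; pos3(id29) recv 77: fwd; pos0(id67) recv 29: drop
Round 2: pos2(id77) recv 67: drop; pos0(id67) recv 77: fwd
Round 3: pos1(id37) recv 77: fwd
Round 4: pos2(id77) recv 77: ELECTED

Answer: 29,77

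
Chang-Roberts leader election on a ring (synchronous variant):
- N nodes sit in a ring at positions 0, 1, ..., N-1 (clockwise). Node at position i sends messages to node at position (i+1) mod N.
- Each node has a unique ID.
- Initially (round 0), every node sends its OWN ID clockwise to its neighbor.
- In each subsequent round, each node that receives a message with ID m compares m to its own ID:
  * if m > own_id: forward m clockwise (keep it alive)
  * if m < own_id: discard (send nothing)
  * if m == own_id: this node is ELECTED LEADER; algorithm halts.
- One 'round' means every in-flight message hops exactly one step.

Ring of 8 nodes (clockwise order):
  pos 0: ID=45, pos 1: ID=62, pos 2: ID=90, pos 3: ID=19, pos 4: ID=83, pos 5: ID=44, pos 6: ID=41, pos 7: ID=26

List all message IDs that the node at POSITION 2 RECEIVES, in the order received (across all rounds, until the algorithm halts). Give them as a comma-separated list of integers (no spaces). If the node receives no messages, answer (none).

Round 1: pos1(id62) recv 45: drop; pos2(id90) recv 62: drop; pos3(id19) recv 90: fwd; pos4(id83) recv 19: drop; pos5(id44) recv 83: fwd; pos6(id41) recv 44: fwd; pos7(id26) recv 41: fwd; pos0(id45) recv 26: drop
Round 2: pos4(id83) recv 90: fwd; pos6(id41) recv 83: fwd; pos7(id26) recv 44: fwd; pos0(id45) recv 41: drop
Round 3: pos5(id44) recv 90: fwd; pos7(id26) recv 83: fwd; pos0(id45) recv 44: drop
Round 4: pos6(id41) recv 90: fwd; pos0(id45) recv 83: fwd
Round 5: pos7(id26) recv 90: fwd; pos1(id62) recv 83: fwd
Round 6: pos0(id45) recv 90: fwd; pos2(id90) recv 83: drop
Round 7: pos1(id62) recv 90: fwd
Round 8: pos2(id90) recv 90: ELECTED

Answer: 62,83,90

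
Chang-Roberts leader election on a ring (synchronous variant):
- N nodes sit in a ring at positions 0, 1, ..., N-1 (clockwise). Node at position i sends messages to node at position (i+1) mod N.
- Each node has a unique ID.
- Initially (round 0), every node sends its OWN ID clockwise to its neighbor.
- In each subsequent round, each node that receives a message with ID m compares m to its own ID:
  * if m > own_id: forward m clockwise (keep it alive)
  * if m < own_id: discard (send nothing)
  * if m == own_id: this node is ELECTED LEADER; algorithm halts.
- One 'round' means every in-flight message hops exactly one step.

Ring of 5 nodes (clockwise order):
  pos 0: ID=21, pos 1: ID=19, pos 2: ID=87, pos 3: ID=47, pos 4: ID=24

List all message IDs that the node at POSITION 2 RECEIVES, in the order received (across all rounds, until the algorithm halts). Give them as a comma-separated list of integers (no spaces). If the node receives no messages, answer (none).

Answer: 19,21,24,47,87

Derivation:
Round 1: pos1(id19) recv 21: fwd; pos2(id87) recv 19: drop; pos3(id47) recv 87: fwd; pos4(id24) recv 47: fwd; pos0(id21) recv 24: fwd
Round 2: pos2(id87) recv 21: drop; pos4(id24) recv 87: fwd; pos0(id21) recv 47: fwd; pos1(id19) recv 24: fwd
Round 3: pos0(id21) recv 87: fwd; pos1(id19) recv 47: fwd; pos2(id87) recv 24: drop
Round 4: pos1(id19) recv 87: fwd; pos2(id87) recv 47: drop
Round 5: pos2(id87) recv 87: ELECTED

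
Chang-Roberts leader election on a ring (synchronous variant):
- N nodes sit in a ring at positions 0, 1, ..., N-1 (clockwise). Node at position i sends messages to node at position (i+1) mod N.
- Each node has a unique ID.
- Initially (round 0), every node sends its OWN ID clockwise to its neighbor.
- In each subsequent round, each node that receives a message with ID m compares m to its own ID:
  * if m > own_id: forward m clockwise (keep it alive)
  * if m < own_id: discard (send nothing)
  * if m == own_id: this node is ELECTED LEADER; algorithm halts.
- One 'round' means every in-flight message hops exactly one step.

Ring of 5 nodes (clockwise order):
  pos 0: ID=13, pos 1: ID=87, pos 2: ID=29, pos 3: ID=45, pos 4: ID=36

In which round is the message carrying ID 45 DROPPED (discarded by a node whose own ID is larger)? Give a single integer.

Round 1: pos1(id87) recv 13: drop; pos2(id29) recv 87: fwd; pos3(id45) recv 29: drop; pos4(id36) recv 45: fwd; pos0(id13) recv 36: fwd
Round 2: pos3(id45) recv 87: fwd; pos0(id13) recv 45: fwd; pos1(id87) recv 36: drop
Round 3: pos4(id36) recv 87: fwd; pos1(id87) recv 45: drop
Round 4: pos0(id13) recv 87: fwd
Round 5: pos1(id87) recv 87: ELECTED
Message ID 45 originates at pos 3; dropped at pos 1 in round 3

Answer: 3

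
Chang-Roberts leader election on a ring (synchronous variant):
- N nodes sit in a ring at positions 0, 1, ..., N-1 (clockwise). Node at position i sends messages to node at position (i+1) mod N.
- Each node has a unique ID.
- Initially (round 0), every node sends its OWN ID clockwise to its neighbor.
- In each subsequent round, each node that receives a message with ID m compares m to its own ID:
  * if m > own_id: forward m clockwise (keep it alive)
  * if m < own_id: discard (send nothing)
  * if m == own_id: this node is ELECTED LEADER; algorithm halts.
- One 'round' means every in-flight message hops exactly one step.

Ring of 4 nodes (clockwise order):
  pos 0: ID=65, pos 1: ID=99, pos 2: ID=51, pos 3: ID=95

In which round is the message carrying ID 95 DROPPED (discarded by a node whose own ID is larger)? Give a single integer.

Answer: 2

Derivation:
Round 1: pos1(id99) recv 65: drop; pos2(id51) recv 99: fwd; pos3(id95) recv 51: drop; pos0(id65) recv 95: fwd
Round 2: pos3(id95) recv 99: fwd; pos1(id99) recv 95: drop
Round 3: pos0(id65) recv 99: fwd
Round 4: pos1(id99) recv 99: ELECTED
Message ID 95 originates at pos 3; dropped at pos 1 in round 2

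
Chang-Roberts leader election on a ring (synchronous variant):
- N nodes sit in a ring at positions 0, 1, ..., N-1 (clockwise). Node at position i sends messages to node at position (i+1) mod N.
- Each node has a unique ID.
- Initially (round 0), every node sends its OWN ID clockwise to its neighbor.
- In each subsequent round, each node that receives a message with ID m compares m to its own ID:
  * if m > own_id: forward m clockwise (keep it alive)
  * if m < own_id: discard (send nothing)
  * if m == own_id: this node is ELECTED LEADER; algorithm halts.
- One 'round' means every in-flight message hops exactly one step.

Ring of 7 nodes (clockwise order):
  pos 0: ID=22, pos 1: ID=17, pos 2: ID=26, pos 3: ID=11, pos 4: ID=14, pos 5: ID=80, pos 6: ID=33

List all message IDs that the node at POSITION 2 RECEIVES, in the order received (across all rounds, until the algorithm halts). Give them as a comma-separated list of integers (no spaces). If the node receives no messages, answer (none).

Round 1: pos1(id17) recv 22: fwd; pos2(id26) recv 17: drop; pos3(id11) recv 26: fwd; pos4(id14) recv 11: drop; pos5(id80) recv 14: drop; pos6(id33) recv 80: fwd; pos0(id22) recv 33: fwd
Round 2: pos2(id26) recv 22: drop; pos4(id14) recv 26: fwd; pos0(id22) recv 80: fwd; pos1(id17) recv 33: fwd
Round 3: pos5(id80) recv 26: drop; pos1(id17) recv 80: fwd; pos2(id26) recv 33: fwd
Round 4: pos2(id26) recv 80: fwd; pos3(id11) recv 33: fwd
Round 5: pos3(id11) recv 80: fwd; pos4(id14) recv 33: fwd
Round 6: pos4(id14) recv 80: fwd; pos5(id80) recv 33: drop
Round 7: pos5(id80) recv 80: ELECTED

Answer: 17,22,33,80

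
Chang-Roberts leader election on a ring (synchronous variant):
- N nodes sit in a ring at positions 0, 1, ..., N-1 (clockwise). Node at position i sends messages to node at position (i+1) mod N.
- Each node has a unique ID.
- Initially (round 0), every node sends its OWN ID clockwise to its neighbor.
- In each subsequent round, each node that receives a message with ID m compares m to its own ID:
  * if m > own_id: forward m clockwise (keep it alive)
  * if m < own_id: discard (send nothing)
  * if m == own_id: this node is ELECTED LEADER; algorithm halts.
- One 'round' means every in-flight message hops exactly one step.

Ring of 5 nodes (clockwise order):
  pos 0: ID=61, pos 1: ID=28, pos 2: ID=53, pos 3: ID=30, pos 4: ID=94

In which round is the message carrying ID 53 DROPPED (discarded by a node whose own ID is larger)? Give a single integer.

Round 1: pos1(id28) recv 61: fwd; pos2(id53) recv 28: drop; pos3(id30) recv 53: fwd; pos4(id94) recv 30: drop; pos0(id61) recv 94: fwd
Round 2: pos2(id53) recv 61: fwd; pos4(id94) recv 53: drop; pos1(id28) recv 94: fwd
Round 3: pos3(id30) recv 61: fwd; pos2(id53) recv 94: fwd
Round 4: pos4(id94) recv 61: drop; pos3(id30) recv 94: fwd
Round 5: pos4(id94) recv 94: ELECTED
Message ID 53 originates at pos 2; dropped at pos 4 in round 2

Answer: 2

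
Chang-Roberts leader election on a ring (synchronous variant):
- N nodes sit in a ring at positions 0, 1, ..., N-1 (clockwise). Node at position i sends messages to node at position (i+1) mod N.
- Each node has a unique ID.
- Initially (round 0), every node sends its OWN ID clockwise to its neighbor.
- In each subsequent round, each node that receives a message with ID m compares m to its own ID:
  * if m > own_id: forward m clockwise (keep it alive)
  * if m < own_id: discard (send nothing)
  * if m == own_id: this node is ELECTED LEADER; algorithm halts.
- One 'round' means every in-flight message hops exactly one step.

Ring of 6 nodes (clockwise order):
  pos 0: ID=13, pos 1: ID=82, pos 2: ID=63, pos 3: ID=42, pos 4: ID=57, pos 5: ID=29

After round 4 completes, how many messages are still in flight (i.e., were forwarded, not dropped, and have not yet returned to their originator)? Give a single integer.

Answer: 2

Derivation:
Round 1: pos1(id82) recv 13: drop; pos2(id63) recv 82: fwd; pos3(id42) recv 63: fwd; pos4(id57) recv 42: drop; pos5(id29) recv 57: fwd; pos0(id13) recv 29: fwd
Round 2: pos3(id42) recv 82: fwd; pos4(id57) recv 63: fwd; pos0(id13) recv 57: fwd; pos1(id82) recv 29: drop
Round 3: pos4(id57) recv 82: fwd; pos5(id29) recv 63: fwd; pos1(id82) recv 57: drop
Round 4: pos5(id29) recv 82: fwd; pos0(id13) recv 63: fwd
After round 4: 2 messages still in flight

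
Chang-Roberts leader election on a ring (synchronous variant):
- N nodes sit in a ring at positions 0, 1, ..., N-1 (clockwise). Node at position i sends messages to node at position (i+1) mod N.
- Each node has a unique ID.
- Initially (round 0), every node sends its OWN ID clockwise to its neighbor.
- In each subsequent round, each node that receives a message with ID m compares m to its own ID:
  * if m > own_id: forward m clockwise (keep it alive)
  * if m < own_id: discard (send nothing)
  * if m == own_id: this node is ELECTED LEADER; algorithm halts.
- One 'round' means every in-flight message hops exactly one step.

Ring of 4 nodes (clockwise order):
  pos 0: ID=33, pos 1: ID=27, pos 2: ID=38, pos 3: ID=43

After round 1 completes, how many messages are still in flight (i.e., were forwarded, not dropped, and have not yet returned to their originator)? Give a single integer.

Answer: 2

Derivation:
Round 1: pos1(id27) recv 33: fwd; pos2(id38) recv 27: drop; pos3(id43) recv 38: drop; pos0(id33) recv 43: fwd
After round 1: 2 messages still in flight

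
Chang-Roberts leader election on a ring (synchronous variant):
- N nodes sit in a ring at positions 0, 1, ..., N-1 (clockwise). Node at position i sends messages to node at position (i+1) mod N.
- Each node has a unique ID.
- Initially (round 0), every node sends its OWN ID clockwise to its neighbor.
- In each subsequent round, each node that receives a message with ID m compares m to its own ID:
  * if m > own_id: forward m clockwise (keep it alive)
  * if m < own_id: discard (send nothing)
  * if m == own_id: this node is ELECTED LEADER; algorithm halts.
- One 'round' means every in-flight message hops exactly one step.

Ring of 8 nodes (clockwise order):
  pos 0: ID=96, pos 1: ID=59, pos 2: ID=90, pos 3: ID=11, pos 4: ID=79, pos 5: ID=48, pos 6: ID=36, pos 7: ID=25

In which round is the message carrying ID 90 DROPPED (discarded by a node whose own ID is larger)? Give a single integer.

Answer: 6

Derivation:
Round 1: pos1(id59) recv 96: fwd; pos2(id90) recv 59: drop; pos3(id11) recv 90: fwd; pos4(id79) recv 11: drop; pos5(id48) recv 79: fwd; pos6(id36) recv 48: fwd; pos7(id25) recv 36: fwd; pos0(id96) recv 25: drop
Round 2: pos2(id90) recv 96: fwd; pos4(id79) recv 90: fwd; pos6(id36) recv 79: fwd; pos7(id25) recv 48: fwd; pos0(id96) recv 36: drop
Round 3: pos3(id11) recv 96: fwd; pos5(id48) recv 90: fwd; pos7(id25) recv 79: fwd; pos0(id96) recv 48: drop
Round 4: pos4(id79) recv 96: fwd; pos6(id36) recv 90: fwd; pos0(id96) recv 79: drop
Round 5: pos5(id48) recv 96: fwd; pos7(id25) recv 90: fwd
Round 6: pos6(id36) recv 96: fwd; pos0(id96) recv 90: drop
Round 7: pos7(id25) recv 96: fwd
Round 8: pos0(id96) recv 96: ELECTED
Message ID 90 originates at pos 2; dropped at pos 0 in round 6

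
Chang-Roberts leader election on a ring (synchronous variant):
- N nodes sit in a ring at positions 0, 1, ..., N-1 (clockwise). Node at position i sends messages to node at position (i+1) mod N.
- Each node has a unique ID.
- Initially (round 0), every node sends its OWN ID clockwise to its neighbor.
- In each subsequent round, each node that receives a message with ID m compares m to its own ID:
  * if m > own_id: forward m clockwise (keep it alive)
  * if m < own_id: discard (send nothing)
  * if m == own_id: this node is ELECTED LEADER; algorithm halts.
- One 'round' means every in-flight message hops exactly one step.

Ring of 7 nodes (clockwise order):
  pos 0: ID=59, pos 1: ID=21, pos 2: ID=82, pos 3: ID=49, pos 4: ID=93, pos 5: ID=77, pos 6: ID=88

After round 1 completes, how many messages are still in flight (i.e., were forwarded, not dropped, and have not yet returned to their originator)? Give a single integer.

Round 1: pos1(id21) recv 59: fwd; pos2(id82) recv 21: drop; pos3(id49) recv 82: fwd; pos4(id93) recv 49: drop; pos5(id77) recv 93: fwd; pos6(id88) recv 77: drop; pos0(id59) recv 88: fwd
After round 1: 4 messages still in flight

Answer: 4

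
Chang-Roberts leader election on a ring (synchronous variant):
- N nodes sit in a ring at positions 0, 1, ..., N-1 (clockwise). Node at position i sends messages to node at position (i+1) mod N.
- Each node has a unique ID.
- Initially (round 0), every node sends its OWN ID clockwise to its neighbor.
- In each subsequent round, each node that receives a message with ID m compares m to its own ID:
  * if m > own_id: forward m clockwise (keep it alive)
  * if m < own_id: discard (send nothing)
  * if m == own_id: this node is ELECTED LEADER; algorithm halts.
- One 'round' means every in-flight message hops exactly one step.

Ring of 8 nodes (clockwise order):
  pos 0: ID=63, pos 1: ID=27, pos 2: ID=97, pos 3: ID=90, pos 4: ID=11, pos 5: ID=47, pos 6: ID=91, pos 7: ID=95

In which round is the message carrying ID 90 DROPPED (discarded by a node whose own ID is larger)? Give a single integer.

Answer: 3

Derivation:
Round 1: pos1(id27) recv 63: fwd; pos2(id97) recv 27: drop; pos3(id90) recv 97: fwd; pos4(id11) recv 90: fwd; pos5(id47) recv 11: drop; pos6(id91) recv 47: drop; pos7(id95) recv 91: drop; pos0(id63) recv 95: fwd
Round 2: pos2(id97) recv 63: drop; pos4(id11) recv 97: fwd; pos5(id47) recv 90: fwd; pos1(id27) recv 95: fwd
Round 3: pos5(id47) recv 97: fwd; pos6(id91) recv 90: drop; pos2(id97) recv 95: drop
Round 4: pos6(id91) recv 97: fwd
Round 5: pos7(id95) recv 97: fwd
Round 6: pos0(id63) recv 97: fwd
Round 7: pos1(id27) recv 97: fwd
Round 8: pos2(id97) recv 97: ELECTED
Message ID 90 originates at pos 3; dropped at pos 6 in round 3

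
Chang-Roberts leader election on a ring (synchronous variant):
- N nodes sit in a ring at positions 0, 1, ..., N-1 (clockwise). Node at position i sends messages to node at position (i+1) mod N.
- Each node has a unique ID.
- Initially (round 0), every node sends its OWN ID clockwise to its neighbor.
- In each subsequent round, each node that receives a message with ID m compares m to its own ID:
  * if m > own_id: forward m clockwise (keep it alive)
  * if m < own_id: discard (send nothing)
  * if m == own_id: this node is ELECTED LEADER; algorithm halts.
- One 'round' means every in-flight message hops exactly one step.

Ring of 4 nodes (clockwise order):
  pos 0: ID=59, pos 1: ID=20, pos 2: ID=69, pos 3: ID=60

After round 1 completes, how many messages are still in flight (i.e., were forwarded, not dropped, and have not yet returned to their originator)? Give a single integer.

Round 1: pos1(id20) recv 59: fwd; pos2(id69) recv 20: drop; pos3(id60) recv 69: fwd; pos0(id59) recv 60: fwd
After round 1: 3 messages still in flight

Answer: 3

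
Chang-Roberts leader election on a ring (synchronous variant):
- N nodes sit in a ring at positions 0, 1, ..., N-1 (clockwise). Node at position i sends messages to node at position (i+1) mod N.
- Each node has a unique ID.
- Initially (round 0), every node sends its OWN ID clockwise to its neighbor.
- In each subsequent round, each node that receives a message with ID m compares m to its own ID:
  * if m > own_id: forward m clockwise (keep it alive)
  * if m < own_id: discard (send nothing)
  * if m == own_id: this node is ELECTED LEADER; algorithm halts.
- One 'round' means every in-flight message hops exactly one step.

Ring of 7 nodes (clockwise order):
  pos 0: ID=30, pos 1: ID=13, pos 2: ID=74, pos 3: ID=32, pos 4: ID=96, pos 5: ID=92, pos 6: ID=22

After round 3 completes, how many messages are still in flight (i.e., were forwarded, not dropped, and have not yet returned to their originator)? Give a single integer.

Answer: 2

Derivation:
Round 1: pos1(id13) recv 30: fwd; pos2(id74) recv 13: drop; pos3(id32) recv 74: fwd; pos4(id96) recv 32: drop; pos5(id92) recv 96: fwd; pos6(id22) recv 92: fwd; pos0(id30) recv 22: drop
Round 2: pos2(id74) recv 30: drop; pos4(id96) recv 74: drop; pos6(id22) recv 96: fwd; pos0(id30) recv 92: fwd
Round 3: pos0(id30) recv 96: fwd; pos1(id13) recv 92: fwd
After round 3: 2 messages still in flight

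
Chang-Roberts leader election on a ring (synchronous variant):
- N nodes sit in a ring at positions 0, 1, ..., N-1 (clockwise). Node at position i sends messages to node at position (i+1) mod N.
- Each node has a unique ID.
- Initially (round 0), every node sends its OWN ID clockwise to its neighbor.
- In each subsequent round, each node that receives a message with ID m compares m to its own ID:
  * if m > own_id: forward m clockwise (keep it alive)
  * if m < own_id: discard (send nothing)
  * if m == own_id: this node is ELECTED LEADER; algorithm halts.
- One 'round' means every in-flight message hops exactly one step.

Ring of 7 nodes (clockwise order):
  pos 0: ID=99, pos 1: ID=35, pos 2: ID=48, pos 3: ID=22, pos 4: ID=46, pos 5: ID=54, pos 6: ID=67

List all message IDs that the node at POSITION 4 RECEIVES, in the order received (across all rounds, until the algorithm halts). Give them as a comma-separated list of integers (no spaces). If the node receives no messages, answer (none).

Round 1: pos1(id35) recv 99: fwd; pos2(id48) recv 35: drop; pos3(id22) recv 48: fwd; pos4(id46) recv 22: drop; pos5(id54) recv 46: drop; pos6(id67) recv 54: drop; pos0(id99) recv 67: drop
Round 2: pos2(id48) recv 99: fwd; pos4(id46) recv 48: fwd
Round 3: pos3(id22) recv 99: fwd; pos5(id54) recv 48: drop
Round 4: pos4(id46) recv 99: fwd
Round 5: pos5(id54) recv 99: fwd
Round 6: pos6(id67) recv 99: fwd
Round 7: pos0(id99) recv 99: ELECTED

Answer: 22,48,99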